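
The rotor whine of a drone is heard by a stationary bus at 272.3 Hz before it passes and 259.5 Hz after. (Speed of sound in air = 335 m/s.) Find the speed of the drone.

8.1 m/s

f₁/f₂ = (v + v_s)/(v − v_s), so v_s = v · (f₁ − f₂)/(f₁ + f₂).
v_s = 335 × (272.3 − 259.5)/(272.3 + 259.5) = 335 × 12.8/531.8 ≈ 8.1 m/s.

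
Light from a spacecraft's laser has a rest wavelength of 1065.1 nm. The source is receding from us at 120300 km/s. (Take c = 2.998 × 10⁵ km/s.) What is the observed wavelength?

β = v/c = 120300/299800 = 0.4013.
Relativistic Doppler for wavelength: λ' = λ₀ · √((1 + β)/(1 − β)).
λ' = 1065.1 × √(1.4013/0.5987) = 1065.1 × 1.52983 ≈ 1629.4 nm.

1629.4 nm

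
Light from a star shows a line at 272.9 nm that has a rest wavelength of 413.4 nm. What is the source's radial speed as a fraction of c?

λ'/λ₀ = 0.6601 < 1 (blueshift), so the source is approaching.
λ'/λ₀ = √((1 − β)/(1 + β)) for an approaching source ⇒ β = (1 − r²)/(1 + r²) with r = λ'/λ₀.
β = (1 − 0.4358)/(1 + 0.4358) ≈ 0.393.

0.393c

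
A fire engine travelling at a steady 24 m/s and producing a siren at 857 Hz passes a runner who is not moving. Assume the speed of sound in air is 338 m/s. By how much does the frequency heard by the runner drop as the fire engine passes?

122 Hz

Approaching: f₁ = f · v/(v − v_s) = 857 × 338/314 ≈ 923 Hz.
Receding: f₂ = f · v/(v + v_s) = 857 × 338/362 ≈ 800 Hz.
Drop: f₁ − f₂ = 2f·v·v_s/(v² − v_s²) = 2 × 857 × 338 × 24/(338² − 24²) ≈ 122 Hz.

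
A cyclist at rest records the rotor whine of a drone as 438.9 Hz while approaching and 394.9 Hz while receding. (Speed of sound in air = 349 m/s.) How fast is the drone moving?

f₁/f₂ = (v + v_s)/(v − v_s), so v_s = v · (f₁ − f₂)/(f₁ + f₂).
v_s = 349 × (438.9 − 394.9)/(438.9 + 394.9) = 349 × 44.0/833.8 ≈ 18.4 m/s.

18.4 m/s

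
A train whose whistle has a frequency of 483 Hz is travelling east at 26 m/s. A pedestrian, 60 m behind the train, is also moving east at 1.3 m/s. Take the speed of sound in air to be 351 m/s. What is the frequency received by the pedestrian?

451 Hz

The pedestrian is behind, so the train is moving away from it while the pedestrian is moving toward the train.
Both move, so f' = f · (v + v_o)/(v + v_s).
f' = 483 × (351 + 1.3)/(351 + 26) = 483 × 352.3/377 ≈ 451 Hz.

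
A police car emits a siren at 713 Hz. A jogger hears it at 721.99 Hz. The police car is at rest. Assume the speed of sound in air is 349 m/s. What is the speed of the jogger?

4.4 m/s

f' > f, so the jogger is approaching.
f' = f · (v + v_o)/v ⇒ v_o = v · |f'/f − 1|.
v_o = 349 × |721.99/713 − 1| = 349 × 0.01261 ≈ 4.4 m/s.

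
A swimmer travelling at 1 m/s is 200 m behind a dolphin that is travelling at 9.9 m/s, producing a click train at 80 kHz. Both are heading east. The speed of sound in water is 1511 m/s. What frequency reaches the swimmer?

The swimmer is behind, so the dolphin is moving away from it while the swimmer is moving toward the dolphin.
General Doppler shift: f' = f · (v + v_o)/(v + v_s).
f' = 80 × (1511 + 1)/(1511 + 9.9) = 80 × 1512/1520.9 ≈ 79.5 kHz.

79.5 kHz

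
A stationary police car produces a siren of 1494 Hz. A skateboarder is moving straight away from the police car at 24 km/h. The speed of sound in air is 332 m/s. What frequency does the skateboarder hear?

24 km/h = 6.667 m/s.
Moving observer, stationary source: f' = f · (v − v_o)/v.
f' = 1494 × (332 − 6.667)/332 = 1494 × 325.33/332 ≈ 1464 Hz.

1464 Hz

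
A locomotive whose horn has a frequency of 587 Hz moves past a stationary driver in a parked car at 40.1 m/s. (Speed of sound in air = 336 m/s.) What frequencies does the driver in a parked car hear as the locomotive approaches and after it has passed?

Approaching: f₁ = f · v/(v − v_s) = 587 × 336/295.9 ≈ 667 Hz.
Receding: f₂ = f · v/(v + v_s) = 587 × 336/376.1 ≈ 524 Hz.

667 Hz approaching; 524 Hz receding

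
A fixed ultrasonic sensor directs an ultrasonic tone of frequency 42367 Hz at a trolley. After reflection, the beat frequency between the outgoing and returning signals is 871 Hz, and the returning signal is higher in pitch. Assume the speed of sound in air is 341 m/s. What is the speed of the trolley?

3.5 m/s

Double Doppler shift off a moving reflector: f₂ = f₀ · (v + u)/(v − u) (u > 0 toward emitter).
Returning signal is higher, so f₂ = f₀ + Δf = 42367 + 871 = 43238 Hz.
Rearranging, u = v · (f₂ − f₀)/(f₂ + f₀) = 341 × 871/85605 ≈ 3.5 m/s.
So the trolley is moving at 3.5 m/s toward the emitter.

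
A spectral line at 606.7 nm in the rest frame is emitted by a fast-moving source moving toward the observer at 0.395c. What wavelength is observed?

399.5 nm

Relativistic Doppler for wavelength: λ' = λ₀ · √((1 − β)/(1 + β)).
λ' = 606.7 × √(0.6050/1.3950) = 606.7 × 0.65855 ≈ 399.5 nm.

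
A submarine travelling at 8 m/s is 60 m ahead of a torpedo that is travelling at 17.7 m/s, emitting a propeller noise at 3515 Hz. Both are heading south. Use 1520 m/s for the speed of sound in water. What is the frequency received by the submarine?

3538 Hz

The submarine is ahead, so the torpedo is moving toward it while the submarine is moving away from the torpedo.
General Doppler shift: f' = f · (v − v_o)/(v − v_s).
f' = 3515 × (1520 − 8)/(1520 − 17.7) = 3515 × 1512/1502.3 ≈ 3538 Hz.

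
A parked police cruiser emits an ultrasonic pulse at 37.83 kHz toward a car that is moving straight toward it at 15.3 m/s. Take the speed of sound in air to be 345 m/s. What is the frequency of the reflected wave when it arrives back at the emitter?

41.3 kHz

At the car (a moving observer), f₁ = f₀ · (v + u)/v = 37.83 × 360.3/345 ≈ 39.5 kHz.
The reflection then acts as a moving source: f₂ = f₁ · v/(v − u) ≈ 41.3 kHz.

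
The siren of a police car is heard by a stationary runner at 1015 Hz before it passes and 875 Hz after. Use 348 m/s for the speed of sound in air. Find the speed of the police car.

f₁/f₂ = (v + v_s)/(v − v_s), so v_s = v · (f₁ − f₂)/(f₁ + f₂).
v_s = 348 × (1015 − 875)/(1015 + 875) = 348 × 140/1890 ≈ 26 m/s.

26 m/s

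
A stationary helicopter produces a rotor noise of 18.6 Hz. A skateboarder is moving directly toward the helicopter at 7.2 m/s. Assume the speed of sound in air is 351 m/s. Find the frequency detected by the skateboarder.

Moving observer, stationary source: f' = f · (v + v_o)/v.
f' = 18.6 × (351 + 7.2)/351 = 18.6 × 358.2/351 ≈ 19.0 Hz.

19.0 Hz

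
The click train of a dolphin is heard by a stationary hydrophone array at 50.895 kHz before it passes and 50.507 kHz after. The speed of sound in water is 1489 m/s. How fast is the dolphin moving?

5.7 m/s

f₁/f₂ = (v + v_s)/(v − v_s), so v_s = v · (f₁ − f₂)/(f₁ + f₂).
v_s = 1489 × (50.895 − 50.507)/(50.895 + 50.507) = 1489 × 0.388/101.402 ≈ 5.7 m/s.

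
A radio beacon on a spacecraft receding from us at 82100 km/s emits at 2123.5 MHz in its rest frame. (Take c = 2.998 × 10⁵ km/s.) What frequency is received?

1603.3 MHz

β = v/c = 82100/299800 = 0.2738.
Relativistic Doppler for frequency: f' = f₀ · √((1 − β)/(1 + β)).
f' = 2123.5 × √(0.7262/1.2738) = 2123.5 × 0.75501 ≈ 1603.3 MHz.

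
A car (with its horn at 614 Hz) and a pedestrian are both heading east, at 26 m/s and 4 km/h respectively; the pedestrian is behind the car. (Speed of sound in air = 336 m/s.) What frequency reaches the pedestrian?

572 Hz

4 km/h = 1.111 m/s.
The pedestrian is behind, so the car is moving away from it while the pedestrian is moving toward the car.
With source receding and observer approaching, f' = f · (v + v_o)/(v + v_s).
f' = 614 × (336 + 1.111)/(336 + 26) = 614 × 337.11/362 ≈ 572 Hz.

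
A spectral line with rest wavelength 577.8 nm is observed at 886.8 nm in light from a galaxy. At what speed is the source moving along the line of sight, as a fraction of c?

λ'/λ₀ = 1.5348 > 1 (redshift), so the source is receding.
λ'/λ₀ = √((1 + β)/(1 − β)) for a receding source ⇒ β = (r² − 1)/(r² + 1) with r = λ'/λ₀.
β = (2.3556 − 1)/(2.3556 + 1) ≈ 0.404.

0.404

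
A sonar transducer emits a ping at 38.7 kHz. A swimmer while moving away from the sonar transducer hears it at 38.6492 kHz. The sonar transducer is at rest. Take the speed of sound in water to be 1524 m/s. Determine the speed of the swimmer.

2.00 m/s

f' = f · (v − v_o)/v ⇒ v_o = v · |f'/f − 1|.
v_o = 1524 × |38.6492/38.7 − 1| = 1524 × 0.001313 ≈ 2.00 m/s.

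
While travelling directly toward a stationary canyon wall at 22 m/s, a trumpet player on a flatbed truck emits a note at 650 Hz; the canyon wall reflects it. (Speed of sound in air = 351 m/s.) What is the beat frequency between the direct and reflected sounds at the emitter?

The canyon wall receives the sound from a moving source: f₁ = f₀ · v/(v − v_e) = 650 × 351/329 ≈ 693.5 Hz.
On the return leg the trumpet player on a flatbed truck is a moving observer: f₂ = f₁ · (v + v_e)/v = 693.5 × 373/351 ≈ 736.9 Hz.
Equivalently f₂ = f₀ · (v + v_e)/(v − v_e).
Beat against the emitted tone: |f₂ − f₀| = 2v_e·f₀/(v − v_e) = 2 × 22 × 650/329 ≈ 87 Hz.

87 Hz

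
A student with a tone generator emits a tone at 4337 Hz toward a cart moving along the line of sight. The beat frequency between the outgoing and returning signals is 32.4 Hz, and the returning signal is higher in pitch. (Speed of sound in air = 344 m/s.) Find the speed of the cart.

1.28 m/s

Double Doppler shift off a moving reflector: f₂ = f₀ · (v + u)/(v − u) (u > 0 toward emitter).
Returning signal is higher, so f₂ = f₀ + Δf = 4337 + 32.4 = 4369.4 Hz.
Rearranging, u = v · (f₂ − f₀)/(f₂ + f₀) = 344 × 32.4/8706.4 ≈ 1.28 m/s.
So the cart is moving at 1.28 m/s toward the emitter.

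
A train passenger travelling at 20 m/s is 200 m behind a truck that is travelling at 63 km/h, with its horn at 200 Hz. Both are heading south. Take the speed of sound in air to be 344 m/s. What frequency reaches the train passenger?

63 km/h = 17.5 m/s.
The train passenger is behind, so the truck is moving away from it while the train passenger is moving toward the truck.
General Doppler shift: f' = f · (v + v_o)/(v + v_s).
f' = 200 × (344 + 20)/(344 + 17.5) = 200 × 364/361.5 ≈ 201 Hz.

201 Hz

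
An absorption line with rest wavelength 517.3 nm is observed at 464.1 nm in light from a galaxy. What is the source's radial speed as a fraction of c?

λ'/λ₀ = 0.8972 < 1 (blueshift), so the source is approaching.
λ'/λ₀ = √((1 − β)/(1 + β)) for an approaching source ⇒ β = (1 − r²)/(1 + r²) with r = λ'/λ₀.
β = (1 − 0.8049)/(1 + 0.8049) ≈ 0.108.

0.108c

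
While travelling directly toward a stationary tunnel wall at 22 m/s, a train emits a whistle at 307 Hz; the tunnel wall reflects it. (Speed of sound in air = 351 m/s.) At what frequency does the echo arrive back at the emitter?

The tunnel wall receives the sound from a moving source: f₁ = f₀ · v/(v − v_e) = 307 × 351/329 ≈ 328 Hz.
On the return leg the train is a moving observer: f₂ = f₁ · (v + v_e)/v = 328 × 373/351 ≈ 348 Hz.
Equivalently f₂ = f₀ · (v + v_e)/(v − v_e).

348 Hz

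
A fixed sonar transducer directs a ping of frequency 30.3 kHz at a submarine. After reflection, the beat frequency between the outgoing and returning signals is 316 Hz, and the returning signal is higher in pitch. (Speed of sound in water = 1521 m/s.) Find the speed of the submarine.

Double Doppler shift off a moving reflector: f₂ = f₀ · (v + u)/(v − u) (u > 0 toward emitter).
Returning signal is higher, so f₂ = f₀ + Δf = 30300 + 316 = 30616 Hz.
Rearranging, u = v · (f₂ − f₀)/(f₂ + f₀) = 1521 × 316/60916 ≈ 7.9 m/s.
So the submarine is moving at 7.9 m/s toward the emitter.

7.9 m/s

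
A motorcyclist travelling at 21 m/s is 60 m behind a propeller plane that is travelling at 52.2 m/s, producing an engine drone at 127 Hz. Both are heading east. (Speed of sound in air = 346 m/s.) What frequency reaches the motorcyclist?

117 Hz

The motorcyclist is behind, so the propeller plane is moving away from it while the motorcyclist is moving toward the propeller plane.
Both move, so f' = f · (v + v_o)/(v + v_s).
f' = 127 × (346 + 21)/(346 + 52.2) = 127 × 367/398.2 ≈ 117 Hz.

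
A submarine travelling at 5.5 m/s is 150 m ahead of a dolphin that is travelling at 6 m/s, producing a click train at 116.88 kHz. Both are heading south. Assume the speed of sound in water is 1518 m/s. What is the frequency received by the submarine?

116.9 kHz

The submarine is ahead, so the dolphin is moving toward it while the submarine is moving away from the dolphin.
With source approaching and observer receding, f' = f · (v − v_o)/(v − v_s).
f' = 116.88 × (1518 − 5.5)/(1518 − 6) = 116.88 × 1512.5/1512 ≈ 116.9 kHz.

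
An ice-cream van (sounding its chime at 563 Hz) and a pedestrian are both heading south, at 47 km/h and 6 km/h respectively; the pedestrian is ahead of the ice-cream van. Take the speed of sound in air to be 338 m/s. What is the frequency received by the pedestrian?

583 Hz

47 km/h = 13.06 m/s; 6 km/h = 1.667 m/s.
The pedestrian is ahead, so the ice-cream van is moving toward it while the pedestrian is moving away from the ice-cream van.
Both move, so f' = f · (v − v_o)/(v − v_s).
f' = 563 × (338 − 1.667)/(338 − 13.06) = 563 × 336.33/324.94 ≈ 583 Hz.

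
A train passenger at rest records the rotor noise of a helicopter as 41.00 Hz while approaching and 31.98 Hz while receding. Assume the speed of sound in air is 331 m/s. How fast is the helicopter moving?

41 m/s

f₁/f₂ = (v + v_s)/(v − v_s), so v_s = v · (f₁ − f₂)/(f₁ + f₂).
v_s = 331 × (41.00 − 31.98)/(41.00 + 31.98) = 331 × 9.02/72.98 ≈ 41 m/s.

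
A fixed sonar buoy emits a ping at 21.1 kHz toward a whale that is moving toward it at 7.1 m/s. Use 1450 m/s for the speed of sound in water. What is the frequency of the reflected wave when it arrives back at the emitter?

21.3 kHz

The whale first receives the wave as a moving observer: f₁ = f₀ · (v + u)/v = 21.1 × (1450 + 7.1)/1450 ≈ 21.2 kHz.
The reflection then acts as a moving source: f₂ = f₁ · v/(v − u) ≈ 21.3 kHz.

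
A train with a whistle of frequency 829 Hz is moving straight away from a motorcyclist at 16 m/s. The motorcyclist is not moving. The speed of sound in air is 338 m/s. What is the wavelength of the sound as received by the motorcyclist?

Moving source, stationary observer: f' = f · v/(v + v_s) since the source is receding.
f' = 829 × 338/(338 + 16) ≈ 792 Hz.
λ' = v/f' = 338/791.531 ≈ 42.7 cm.

42.7 cm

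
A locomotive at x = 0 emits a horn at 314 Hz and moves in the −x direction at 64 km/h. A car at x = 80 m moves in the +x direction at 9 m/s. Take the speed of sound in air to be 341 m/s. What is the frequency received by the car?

291 Hz

64 km/h = 17.78 m/s.
The observer lies on the +x side, so the source is heading away from the observer and the observer is heading away from the source.
Both move, so f' = f · (v − v_o)/(v + v_s).
f' = 314 × (341 − 9)/(341 + 17.78) = 314 × 332/358.78 ≈ 291 Hz.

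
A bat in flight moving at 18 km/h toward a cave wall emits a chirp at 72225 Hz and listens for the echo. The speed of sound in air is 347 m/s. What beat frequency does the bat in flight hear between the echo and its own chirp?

18 km/h = 5 m/s.
The cave wall receives the sound from a moving source: f₁ = f₀ · v/(v − v_e) = 72225 × 347/342 ≈ 73281 Hz.
On the return leg the bat in flight is a moving observer: f₂ = f₁ · (v + v_e)/v = 73281 × 352/347 ≈ 74337 Hz.
Beat against the emitted tone: |f₂ − f₀| = 2v_e·f₀/(v − v_e) = 2 × 5 × 72225/342 ≈ 2112 Hz.

2112 Hz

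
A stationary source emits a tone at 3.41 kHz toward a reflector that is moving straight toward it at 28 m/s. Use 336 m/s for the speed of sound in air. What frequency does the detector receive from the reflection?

4.03 kHz

The reflector first receives the wave as a moving observer: f₁ = f₀ · (v + u)/v = 3.41 × (336 + 28)/336 ≈ 3.69 kHz.
The reflection then acts as a moving source: f₂ = f₁ · v/(v − u) ≈ 4.03 kHz.
Equivalently f₂ = f₀ · (v + u)/(v − u).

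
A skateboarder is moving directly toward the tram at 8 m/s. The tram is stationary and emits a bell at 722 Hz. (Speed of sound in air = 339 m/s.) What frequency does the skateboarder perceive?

739 Hz

Moving observer, stationary source: f' = f · (v + v_o)/v.
f' = 722 × (339 + 8)/339 = 722 × 347/339 ≈ 739 Hz.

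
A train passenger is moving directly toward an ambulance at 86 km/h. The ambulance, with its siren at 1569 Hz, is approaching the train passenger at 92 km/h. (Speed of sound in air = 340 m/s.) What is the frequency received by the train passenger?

92 km/h = 25.56 m/s; 86 km/h = 23.89 m/s.
Both move, so f' = f · (v + v_o)/(v − v_s).
f' = 1569 × (340 + 23.89)/(340 − 25.56) = 1569 × 363.89/314.44 ≈ 1816 Hz.

1816 Hz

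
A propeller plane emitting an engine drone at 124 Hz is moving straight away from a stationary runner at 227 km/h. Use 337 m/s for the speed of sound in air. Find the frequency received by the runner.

227 km/h = 63.06 m/s.
With the source moving away from a stationary observer, f' = f · v/(v + v_s).
f' = 124 × 337/(337 + 63.06) = 124 × 337/400.1 ≈ 104 Hz.

104 Hz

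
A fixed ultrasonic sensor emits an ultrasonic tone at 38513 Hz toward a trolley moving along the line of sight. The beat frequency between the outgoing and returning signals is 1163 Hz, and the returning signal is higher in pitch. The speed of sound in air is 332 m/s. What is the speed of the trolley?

Double Doppler shift off a moving reflector: f₂ = f₀ · (v + u)/(v − u) (u > 0 toward emitter).
Returning signal is higher, so f₂ = f₀ + Δf = 38513 + 1163 = 39676 Hz.
Rearranging, u = v · (f₂ − f₀)/(f₂ + f₀) = 332 × 1163/78189 ≈ 4.9 m/s.
So the trolley is moving at 4.9 m/s toward the emitter.

4.9 m/s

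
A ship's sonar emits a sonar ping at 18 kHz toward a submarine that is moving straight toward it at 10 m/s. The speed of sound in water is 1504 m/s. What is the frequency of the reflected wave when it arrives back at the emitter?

18.24 kHz

The submarine first receives the wave as a moving observer: f₁ = f₀ · (v + u)/v = 18 × (1504 + 10)/1504 ≈ 18.12 kHz.
The reflection then acts as a moving source: f₂ = f₁ · v/(v − u) ≈ 18.24 kHz.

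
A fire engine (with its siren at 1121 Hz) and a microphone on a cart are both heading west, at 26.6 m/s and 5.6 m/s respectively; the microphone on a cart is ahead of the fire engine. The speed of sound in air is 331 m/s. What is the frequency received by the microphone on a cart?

The microphone on a cart is ahead, so the fire engine is moving toward it while the microphone on a cart is moving away from the fire engine.
General Doppler shift: f' = f · (v − v_o)/(v − v_s).
f' = 1121 × (331 − 5.6)/(331 − 26.6) = 1121 × 325.4/304.4 ≈ 1198 Hz.

1198 Hz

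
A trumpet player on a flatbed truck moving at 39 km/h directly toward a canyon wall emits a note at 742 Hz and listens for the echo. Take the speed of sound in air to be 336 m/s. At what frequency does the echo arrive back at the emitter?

791 Hz

39 km/h = 10.83 m/s.
The canyon wall receives the sound from a moving source: f₁ = f₀ · v/(v − v_e) = 742 × 336/325.17 ≈ 767 Hz.
On the return leg the trumpet player on a flatbed truck is a moving observer: f₂ = f₁ · (v + v_e)/v = 767 × 346.83/336 ≈ 791 Hz.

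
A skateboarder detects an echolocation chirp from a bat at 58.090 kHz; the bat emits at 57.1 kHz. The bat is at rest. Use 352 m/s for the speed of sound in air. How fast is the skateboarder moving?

f' > f, so the skateboarder is approaching.
f' = f · (v + v_o)/v ⇒ v_o = v · |f'/f − 1|.
v_o = 352 × |58.090/57.1 − 1| = 352 × 0.01734 ≈ 6.1 m/s.

6.1 m/s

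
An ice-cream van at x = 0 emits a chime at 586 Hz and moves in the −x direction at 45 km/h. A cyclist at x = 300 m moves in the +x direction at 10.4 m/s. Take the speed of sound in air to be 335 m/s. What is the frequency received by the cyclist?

547 Hz

45 km/h = 12.5 m/s.
The observer lies on the +x side, so the source is heading away from the observer and the observer is heading away from the source.
General Doppler shift: f' = f · (v − v_o)/(v + v_s).
f' = 586 × (335 − 10.4)/(335 + 12.5) = 586 × 324.6/347.5 ≈ 547 Hz.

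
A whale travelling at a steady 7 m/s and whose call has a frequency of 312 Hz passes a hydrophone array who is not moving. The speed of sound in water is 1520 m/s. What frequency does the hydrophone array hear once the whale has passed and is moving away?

311 Hz

Receding: f₂ = f · v/(v + v_s) = 312 × 1520/1527 ≈ 311 Hz.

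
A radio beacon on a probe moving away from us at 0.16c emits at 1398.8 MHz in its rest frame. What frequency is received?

1190.3 MHz

Relativistic Doppler for frequency: f' = f₀ · √((1 − β)/(1 + β)).
f' = 1398.8 × √(0.8400/1.1600) = 1398.8 × 0.85096 ≈ 1190.3 MHz.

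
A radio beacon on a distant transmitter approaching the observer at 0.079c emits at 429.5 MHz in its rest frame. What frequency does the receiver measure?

464.9 MHz

Relativistic Doppler for frequency: f' = f₀ · √((1 + β)/(1 − β)).
f' = 429.5 × √(1.0790/0.9210) = 429.5 × 1.08238 ≈ 464.9 MHz.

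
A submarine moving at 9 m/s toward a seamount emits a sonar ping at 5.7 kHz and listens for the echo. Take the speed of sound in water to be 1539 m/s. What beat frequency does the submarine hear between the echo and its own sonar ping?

67 Hz

The seamount receives the sound from a moving source: f₁ = f₀ · v/(v − v_e) = 5.7 × 1539/1530 ≈ 5.7335 kHz.
On the return leg the submarine is a moving observer: f₂ = f₁ · (v + v_e)/v = 5.7335 × 1548/1539 ≈ 5.7671 kHz.
Beat against the emitted tone (with f₀ = 5700 Hz): |f₂ − f₀| = 2v_e·f₀/(v − v_e) = 2 × 9 × 5700/1530 ≈ 67 Hz.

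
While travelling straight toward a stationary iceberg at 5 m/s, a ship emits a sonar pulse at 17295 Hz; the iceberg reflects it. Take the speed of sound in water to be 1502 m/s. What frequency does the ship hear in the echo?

17411 Hz

The iceberg receives the sound from a moving source: f₁ = f₀ · v/(v − v_e) = 17295 × 1502/1497 ≈ 17353 Hz.
On the return leg the ship is a moving observer: f₂ = f₁ · (v + v_e)/v = 17353 × 1507/1502 ≈ 17411 Hz.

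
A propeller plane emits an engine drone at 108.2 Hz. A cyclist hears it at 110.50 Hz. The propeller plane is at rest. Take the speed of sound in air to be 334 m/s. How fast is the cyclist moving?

f' > f, so the cyclist is approaching.
f' = f · (v + v_o)/v ⇒ v_o = v · |f'/f − 1|.
v_o = 334 × |110.50/108.2 − 1| = 334 × 0.02126 ≈ 7.1 m/s.

7.1 m/s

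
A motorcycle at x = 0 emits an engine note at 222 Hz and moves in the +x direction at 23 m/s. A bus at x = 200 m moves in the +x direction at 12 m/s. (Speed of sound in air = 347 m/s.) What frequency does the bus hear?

The observer lies on the +x side, so the source is heading toward the observer and the observer is heading away from the source.
With source approaching and observer receding, f' = f · (v − v_o)/(v − v_s).
f' = 222 × (347 − 12)/(347 − 23) = 222 × 335/324 ≈ 230 Hz.

230 Hz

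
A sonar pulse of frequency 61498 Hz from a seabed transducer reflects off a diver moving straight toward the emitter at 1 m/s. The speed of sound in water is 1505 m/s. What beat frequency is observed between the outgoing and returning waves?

At the diver (a moving observer), f₁ = f₀ · (v + u)/v = 61498 × 1506/1505 ≈ 61538.9 Hz.
The reflection then acts as a moving source: f₂ = f₁ · v/(v − u) ≈ 61579.8 Hz.
Equivalently f₂ = f₀ · (v + u)/(v − u).
Beat frequency: |f₂ − f₀| = 2u·f₀/(v − u) = 2 × 1 × 61498/1504 ≈ 82 Hz.

82 Hz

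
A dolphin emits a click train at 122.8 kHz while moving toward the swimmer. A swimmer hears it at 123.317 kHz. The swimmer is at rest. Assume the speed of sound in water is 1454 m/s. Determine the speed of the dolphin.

6.1 m/s

f' = f · v/(v − v_s) ⇒ v_s = v · |1 − f/f'|.
v_s = 1454 × |1 − 122.8/123.317| = 1454 × 0.004192 ≈ 6.1 m/s.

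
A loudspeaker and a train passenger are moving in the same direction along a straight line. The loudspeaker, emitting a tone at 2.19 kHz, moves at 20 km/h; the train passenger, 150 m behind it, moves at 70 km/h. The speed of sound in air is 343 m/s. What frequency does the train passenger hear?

20 km/h = 5.556 m/s; 70 km/h = 19.44 m/s.
The train passenger is behind, so the loudspeaker is moving away from it while the train passenger is moving toward the loudspeaker.
General Doppler shift: f' = f · (v + v_o)/(v + v_s).
f' = 2.19 × (343 + 19.44)/(343 + 5.556) = 2.19 × 362.44/348.56 ≈ 2.28 kHz.

2.28 kHz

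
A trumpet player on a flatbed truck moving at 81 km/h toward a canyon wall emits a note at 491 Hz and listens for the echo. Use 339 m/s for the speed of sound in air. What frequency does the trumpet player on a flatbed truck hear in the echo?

81 km/h = 22.5 m/s.
The canyon wall receives the sound from a moving source: f₁ = f₀ · v/(v − v_e) = 491 × 339/316.5 ≈ 526 Hz.
On the return leg the trumpet player on a flatbed truck is a moving observer: f₂ = f₁ · (v + v_e)/v = 526 × 361.5/339 ≈ 561 Hz.

561 Hz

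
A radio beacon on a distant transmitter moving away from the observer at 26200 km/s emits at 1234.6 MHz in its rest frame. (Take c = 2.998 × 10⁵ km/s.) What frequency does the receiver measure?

β = v/c = 26200/299800 = 0.0874.
Relativistic Doppler for frequency: f' = f₀ · √((1 − β)/(1 + β)).
f' = 1234.6 × √(0.9126/1.0874) = 1234.6 × 0.91611 ≈ 1131.0 MHz.

1131.0 MHz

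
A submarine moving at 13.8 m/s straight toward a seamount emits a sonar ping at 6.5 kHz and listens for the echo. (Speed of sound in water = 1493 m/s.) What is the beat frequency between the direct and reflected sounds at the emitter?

The seamount receives the sound from a moving source: f₁ = f₀ · v/(v − v_e) = 6.5 × 1493/1479.2 ≈ 6.5606 kHz.
On the return leg the submarine is a moving observer: f₂ = f₁ · (v + v_e)/v = 6.5606 × 1506.8/1493 ≈ 6.6213 kHz.
Beat against the emitted tone (with f₀ = 6500 Hz): |f₂ − f₀| = 2v_e·f₀/(v − v_e) = 2 × 13.8 × 6500/1479.2 ≈ 121 Hz.

121 Hz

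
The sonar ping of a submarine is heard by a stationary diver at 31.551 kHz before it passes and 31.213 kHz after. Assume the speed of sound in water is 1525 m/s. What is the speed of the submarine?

8.2 m/s

f₁/f₂ = (v + v_s)/(v − v_s), so v_s = v · (f₁ − f₂)/(f₁ + f₂).
v_s = 1525 × (31.551 − 31.213)/(31.551 + 31.213) = 1525 × 0.338/62.764 ≈ 8.2 m/s.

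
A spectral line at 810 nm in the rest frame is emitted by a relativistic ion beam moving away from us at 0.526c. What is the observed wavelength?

1453.4 nm

Relativistic Doppler for wavelength: λ' = λ₀ · √((1 + β)/(1 − β)).
λ' = 810 × √(1.5260/0.4740) = 810 × 1.79427 ≈ 1453.4 nm.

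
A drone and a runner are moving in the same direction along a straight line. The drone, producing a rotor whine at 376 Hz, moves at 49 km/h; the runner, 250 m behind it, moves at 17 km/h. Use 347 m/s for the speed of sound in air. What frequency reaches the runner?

367 Hz

49 km/h = 13.61 m/s; 17 km/h = 4.722 m/s.
The runner is behind, so the drone is moving away from it while the runner is moving toward the drone.
With source receding and observer approaching, f' = f · (v + v_o)/(v + v_s).
f' = 376 × (347 + 4.722)/(347 + 13.61) = 376 × 351.72/360.61 ≈ 367 Hz.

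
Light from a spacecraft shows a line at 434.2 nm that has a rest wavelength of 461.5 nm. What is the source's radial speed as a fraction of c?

0.061

λ'/λ₀ = 0.9408 < 1 (blueshift), so the source is approaching.
λ'/λ₀ = √((1 − β)/(1 + β)) for an approaching source ⇒ β = (1 − r²)/(1 + r²) with r = λ'/λ₀.
β = (1 − 0.8852)/(1 + 0.8852) ≈ 0.061.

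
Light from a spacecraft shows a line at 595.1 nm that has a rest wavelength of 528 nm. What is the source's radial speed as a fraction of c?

λ'/λ₀ = 1.1271 > 1 (redshift), so the source is receding.
λ'/λ₀ = √((1 + β)/(1 − β)) for a receding source ⇒ β = (r² − 1)/(r² + 1) with r = λ'/λ₀.
β = (1.2703 − 1)/(1.2703 + 1) ≈ 0.119.

0.119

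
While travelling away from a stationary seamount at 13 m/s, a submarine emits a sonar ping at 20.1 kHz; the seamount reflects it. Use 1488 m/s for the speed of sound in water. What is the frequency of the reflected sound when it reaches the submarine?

19.75 kHz

The seamount receives the sound from a moving source: f₁ = f₀ · v/(v + v_e) = 20.1 × 1488/1501 ≈ 19.93 kHz.
On the return leg the submarine is a moving observer: f₂ = f₁ · (v − v_e)/v = 19.93 × 1475/1488 ≈ 19.75 kHz.
Equivalently f₂ = f₀ · (v − v_e)/(v + v_e).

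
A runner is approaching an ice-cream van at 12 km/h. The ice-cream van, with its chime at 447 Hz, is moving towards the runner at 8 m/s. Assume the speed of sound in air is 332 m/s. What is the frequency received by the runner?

463 Hz

12 km/h = 3.333 m/s.
General Doppler shift: f' = f · (v + v_o)/(v − v_s).
f' = 447 × (332 + 3.333)/(332 − 8) = 447 × 335.33/324 ≈ 463 Hz.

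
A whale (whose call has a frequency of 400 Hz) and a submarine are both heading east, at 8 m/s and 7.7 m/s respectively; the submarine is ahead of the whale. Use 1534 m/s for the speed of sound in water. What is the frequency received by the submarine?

The submarine is ahead, so the whale is moving toward it while the submarine is moving away from the whale.
Both move, so f' = f · (v − v_o)/(v − v_s).
f' = 400 × (1534 − 7.7)/(1534 − 8) = 400 × 1526.3/1526 ≈ 400 Hz.

400 Hz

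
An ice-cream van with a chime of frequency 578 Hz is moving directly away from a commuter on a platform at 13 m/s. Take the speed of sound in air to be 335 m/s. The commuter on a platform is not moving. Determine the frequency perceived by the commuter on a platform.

556 Hz

Only the source moves, away from the listener, so f' = f · v/(v + v_s).
f' = 578 × 335/(335 + 13) = 578 × 335/348 ≈ 556 Hz.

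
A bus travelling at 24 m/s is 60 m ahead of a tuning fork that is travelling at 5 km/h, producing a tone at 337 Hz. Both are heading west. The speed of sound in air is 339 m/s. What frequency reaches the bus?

314 Hz

5 km/h = 1.389 m/s.
The bus is ahead, so the tuning fork is moving toward it while the bus is moving away from the tuning fork.
Both move, so f' = f · (v − v_o)/(v − v_s).
f' = 337 × (339 − 24)/(339 − 1.389) = 337 × 315/337.61 ≈ 314 Hz.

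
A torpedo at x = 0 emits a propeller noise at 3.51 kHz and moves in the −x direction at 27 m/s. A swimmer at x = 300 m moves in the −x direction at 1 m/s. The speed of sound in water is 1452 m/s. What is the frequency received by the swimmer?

3.45 kHz

The observer lies on the +x side, so the source is heading away from the observer and the observer is heading toward the source.
General Doppler shift: f' = f · (v + v_o)/(v + v_s).
f' = 3.51 × (1452 + 1)/(1452 + 27) = 3.51 × 1453/1479 ≈ 3.45 kHz.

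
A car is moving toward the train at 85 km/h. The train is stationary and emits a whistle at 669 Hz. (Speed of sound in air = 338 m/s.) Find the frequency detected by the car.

85 km/h = 23.61 m/s.
Moving observer, stationary source: f' = f · (v + v_o)/v.
f' = 669 × (338 + 23.61)/338 = 669 × 361.61/338 ≈ 716 Hz.

716 Hz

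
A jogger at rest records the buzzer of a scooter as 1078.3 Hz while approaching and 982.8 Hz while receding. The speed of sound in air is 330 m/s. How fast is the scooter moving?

15.3 m/s

f₁/f₂ = (v + v_s)/(v − v_s), so v_s = v · (f₁ − f₂)/(f₁ + f₂).
v_s = 330 × (1078.3 − 982.8)/(1078.3 + 982.8) = 330 × 95.5/2061.1 ≈ 15.3 m/s.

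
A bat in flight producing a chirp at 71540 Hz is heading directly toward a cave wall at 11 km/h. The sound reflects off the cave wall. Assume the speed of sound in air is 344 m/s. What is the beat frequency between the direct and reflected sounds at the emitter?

1282 Hz

11 km/h = 3.056 m/s.
The cave wall receives the sound from a moving source: f₁ = f₀ · v/(v − v_e) = 71540 × 344/340.94 ≈ 72181 Hz.
On the return leg the bat in flight is a moving observer: f₂ = f₁ · (v + v_e)/v = 72181 × 347.06/344 ≈ 72822 Hz.
Beat against the emitted tone: |f₂ − f₀| = 2v_e·f₀/(v − v_e) = 2 × 3.056 × 71540/340.94 ≈ 1282 Hz.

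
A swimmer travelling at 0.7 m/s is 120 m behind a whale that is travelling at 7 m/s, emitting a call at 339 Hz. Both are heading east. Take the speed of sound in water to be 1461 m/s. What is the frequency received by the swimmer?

338 Hz

The swimmer is behind, so the whale is moving away from it while the swimmer is moving toward the whale.
With source receding and observer approaching, f' = f · (v + v_o)/(v + v_s).
f' = 339 × (1461 + 0.7)/(1461 + 7) = 339 × 1461.7/1468 ≈ 338 Hz.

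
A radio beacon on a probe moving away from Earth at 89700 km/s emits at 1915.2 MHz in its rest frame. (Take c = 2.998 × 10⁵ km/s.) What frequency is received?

β = v/c = 89700/299800 = 0.2992.
Relativistic Doppler for frequency: f' = f₀ · √((1 − β)/(1 + β)).
f' = 1915.2 × √(0.7008/1.2992) = 1915.2 × 0.73445 ≈ 1406.6 MHz.

1406.6 MHz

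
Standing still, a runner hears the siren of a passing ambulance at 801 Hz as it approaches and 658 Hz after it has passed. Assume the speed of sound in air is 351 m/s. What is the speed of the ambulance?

34 m/s

f₁/f₂ = (v + v_s)/(v − v_s), so v_s = v · (f₁ − f₂)/(f₁ + f₂).
v_s = 351 × (801 − 658)/(801 + 658) = 351 × 143/1459 ≈ 34 m/s.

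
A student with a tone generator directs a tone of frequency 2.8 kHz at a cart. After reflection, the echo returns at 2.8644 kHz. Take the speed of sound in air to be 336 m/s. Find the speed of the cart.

3.8 m/s

Double Doppler shift off a moving reflector: f₂ = f₀ · (v + u)/(v − u) (u > 0 toward emitter).
Rearranging, u = v · (f₂ − f₀)/(f₂ + f₀) = 336 × 0.0644/5.6644 ≈ 3.8 m/s.
So the cart is moving at 3.8 m/s toward the emitter.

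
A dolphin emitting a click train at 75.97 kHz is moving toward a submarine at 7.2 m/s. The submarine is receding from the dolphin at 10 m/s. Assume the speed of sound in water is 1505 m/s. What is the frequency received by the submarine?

75.8 kHz

With source approaching and observer receding, f' = f · (v − v_o)/(v − v_s).
f' = 75.97 × (1505 − 10)/(1505 − 7.2) = 75.97 × 1495/1497.8 ≈ 75.8 kHz.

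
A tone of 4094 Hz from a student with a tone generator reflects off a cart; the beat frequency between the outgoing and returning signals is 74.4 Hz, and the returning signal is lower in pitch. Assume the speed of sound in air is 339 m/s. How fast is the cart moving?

Double Doppler shift off a moving reflector: f₂ = f₀ · (v + u)/(v − u) (u > 0 toward emitter).
Returning signal is lower, so f₂ = f₀ − Δf = 4094 − 74.4 = 4019.6 Hz.
Rearranging, u = v · (f₂ − f₀)/(f₂ + f₀) = 339 × -74.4/8113.6 ≈ -3.1 m/s.
So the cart is moving at 3.1 m/s away from the emitter.

3.1 m/s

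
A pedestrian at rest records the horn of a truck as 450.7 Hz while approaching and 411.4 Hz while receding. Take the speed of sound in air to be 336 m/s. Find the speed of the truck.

f₁/f₂ = (v + v_s)/(v − v_s), so v_s = v · (f₁ − f₂)/(f₁ + f₂).
v_s = 336 × (450.7 − 411.4)/(450.7 + 411.4) = 336 × 39.3/862.1 ≈ 15.3 m/s.

15.3 m/s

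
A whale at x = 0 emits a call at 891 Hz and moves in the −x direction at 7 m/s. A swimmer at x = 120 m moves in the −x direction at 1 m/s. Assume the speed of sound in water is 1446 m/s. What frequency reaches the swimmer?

The observer lies on the +x side, so the source is heading away from the observer and the observer is heading toward the source.
Both move, so f' = f · (v + v_o)/(v + v_s).
f' = 891 × (1446 + 1)/(1446 + 7) = 891 × 1447/1453 ≈ 887 Hz.

887 Hz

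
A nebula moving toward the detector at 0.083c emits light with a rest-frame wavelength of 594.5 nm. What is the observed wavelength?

547.0 nm

Relativistic Doppler for wavelength: λ' = λ₀ · √((1 − β)/(1 + β)).
λ' = 594.5 × √(0.9170/1.0830) = 594.5 × 0.92018 ≈ 547.0 nm.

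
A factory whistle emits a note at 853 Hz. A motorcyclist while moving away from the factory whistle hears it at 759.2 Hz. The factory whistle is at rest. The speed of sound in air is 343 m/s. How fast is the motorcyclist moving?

38 m/s

f' = f · (v − v_o)/v ⇒ v_o = v · |f'/f − 1|.
v_o = 343 × |759.2/853 − 1| = 343 × 0.11 ≈ 38 m/s.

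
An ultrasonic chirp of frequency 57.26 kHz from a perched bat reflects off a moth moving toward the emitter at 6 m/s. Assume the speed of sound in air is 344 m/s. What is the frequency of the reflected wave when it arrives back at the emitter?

At the moth (a moving observer), f₁ = f₀ · (v + u)/v = 57.26 × 350/344 ≈ 58.3 kHz.
The reflection then acts as a moving source: f₂ = f₁ · v/(v − u) ≈ 59.3 kHz.

59.3 kHz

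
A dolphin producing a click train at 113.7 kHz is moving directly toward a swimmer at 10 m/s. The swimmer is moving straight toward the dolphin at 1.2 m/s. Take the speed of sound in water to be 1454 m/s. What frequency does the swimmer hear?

Both move, so f' = f · (v + v_o)/(v − v_s).
f' = 113.7 × (1454 + 1.2)/(1454 − 10) = 113.7 × 1455.2/1444 ≈ 114.6 kHz.

114.6 kHz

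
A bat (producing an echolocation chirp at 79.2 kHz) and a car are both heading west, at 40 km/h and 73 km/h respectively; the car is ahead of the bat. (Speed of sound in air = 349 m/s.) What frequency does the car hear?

77.1 kHz

40 km/h = 11.11 m/s; 73 km/h = 20.28 m/s.
The car is ahead, so the bat is moving toward it while the car is moving away from the bat.
General Doppler shift: f' = f · (v − v_o)/(v − v_s).
f' = 79.2 × (349 − 20.28)/(349 − 11.11) = 79.2 × 328.72/337.89 ≈ 77.1 kHz.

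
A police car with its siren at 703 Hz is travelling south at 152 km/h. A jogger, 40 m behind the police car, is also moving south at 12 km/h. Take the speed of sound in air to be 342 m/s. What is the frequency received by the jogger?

632 Hz

152 km/h = 42.22 m/s; 12 km/h = 3.333 m/s.
The jogger is behind, so the police car is moving away from it while the jogger is moving toward the police car.
General Doppler shift: f' = f · (v + v_o)/(v + v_s).
f' = 703 × (342 + 3.333)/(342 + 42.22) = 703 × 345.33/384.22 ≈ 632 Hz.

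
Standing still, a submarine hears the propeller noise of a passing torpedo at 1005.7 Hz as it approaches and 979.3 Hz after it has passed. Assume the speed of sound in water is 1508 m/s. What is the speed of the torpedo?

f₁/f₂ = (v + v_s)/(v − v_s), so v_s = v · (f₁ − f₂)/(f₁ + f₂).
v_s = 1508 × (1005.7 − 979.3)/(1005.7 + 979.3) = 1508 × 26.4/1985.0 ≈ 20.1 m/s.

20.1 m/s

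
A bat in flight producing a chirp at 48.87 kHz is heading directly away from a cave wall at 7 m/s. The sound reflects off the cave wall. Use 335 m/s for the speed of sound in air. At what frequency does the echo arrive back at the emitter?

The cave wall receives the sound from a moving source: f₁ = f₀ · v/(v + v_e) = 48.87 × 335/342 ≈ 47.9 kHz.
On the return leg the bat in flight is a moving observer: f₂ = f₁ · (v − v_e)/v = 47.9 × 328/335 ≈ 46.9 kHz.

46.9 kHz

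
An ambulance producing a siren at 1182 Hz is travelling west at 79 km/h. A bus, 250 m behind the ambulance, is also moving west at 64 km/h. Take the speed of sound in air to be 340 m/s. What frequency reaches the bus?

79 km/h = 21.94 m/s; 64 km/h = 17.78 m/s.
The bus is behind, so the ambulance is moving away from it while the bus is moving toward the ambulance.
General Doppler shift: f' = f · (v + v_o)/(v + v_s).
f' = 1182 × (340 + 17.78)/(340 + 21.94) = 1182 × 357.78/361.94 ≈ 1168 Hz.

1168 Hz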